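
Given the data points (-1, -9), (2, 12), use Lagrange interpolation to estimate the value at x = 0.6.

Lagrange interpolation formula:
P(x) = Σ yᵢ × Lᵢ(x)
where Lᵢ(x) = Π_{j≠i} (x - xⱼ)/(xᵢ - xⱼ)

L_0(0.6) = (0.6 - 2)/(-1 - 2) = 0.466667
L_1(0.6) = (0.6 - (-1))/(2 - (-1)) = 0.533333

P(0.6) = (-9)×L_0(0.6) + 12×L_1(0.6)
P(0.6) = 2.200000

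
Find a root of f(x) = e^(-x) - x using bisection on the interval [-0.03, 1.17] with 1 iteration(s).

f(x) = e^(-x) - x
Initial interval: [-0.03, 1.17]

Iteration 1:
  c_1 = (-0.030000 + 1.170000)/2 = 0.570000
  f(c_1) = f(0.570000) = -0.004475
  f(a) × f(c) < 0, new interval: [-0.030000, 0.570000]

After 1 iteration(s), the approximation is c_1 = 0.570000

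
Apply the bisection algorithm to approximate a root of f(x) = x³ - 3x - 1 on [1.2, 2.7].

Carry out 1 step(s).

f(x) = x³ - 3x - 1
Initial interval: [1.2, 2.7]

Iteration 1:
  c_1 = (1.200000 + 2.700000)/2 = 1.950000
  f(c_1) = f(1.950000) = 0.564875
  f(a) × f(c) < 0, new interval: [1.200000, 1.950000]

After 1 iteration(s), the approximation is c_1 = 1.950000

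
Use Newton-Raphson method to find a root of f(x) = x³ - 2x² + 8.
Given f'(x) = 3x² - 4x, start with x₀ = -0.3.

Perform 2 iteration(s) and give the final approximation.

f(x) = x³ - 2x² + 8
f'(x) = 3x² - 4x
x₀ = -0.3

Newton-Raphson formula: x_{n+1} = x_n - f(x_n)/f'(x_n)

Iteration 1:
  f(-0.300000) = 7.793000
  f'(-0.300000) = 1.470000
  x_1 = -0.300000 - 7.793000/1.470000 = -5.601361
Iteration 2:
  f(-5.601361) = -230.494511
  f'(-5.601361) = 116.531162
  x_2 = -5.601361 - (-230.494511)/116.531162 = -3.623396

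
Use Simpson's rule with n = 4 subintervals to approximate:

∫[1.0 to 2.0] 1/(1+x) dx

f(x) = 1/(1+x)
a = 1.0, b = 2.0, n = 4
h = (b - a)/n = 0.250000

Simpson's rule: (h/3)[f(x₀) + 4f(x₁) + 2f(x₂) + ... + f(xₙ)]

x_0 = 1.0000, f(x_0) = 0.500000, coefficient = 1
x_1 = 1.2500, f(x_1) = 0.444444, coefficient = 4
x_2 = 1.5000, f(x_2) = 0.400000, coefficient = 2
x_3 = 1.7500, f(x_3) = 0.363636, coefficient = 4
x_4 = 2.0000, f(x_4) = 0.333333, coefficient = 1

I ≈ (0.250000/3) × 4.865657 = 0.405471
Exact value: 0.405465
Error: 0.000006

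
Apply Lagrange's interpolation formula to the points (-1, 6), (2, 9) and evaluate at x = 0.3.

Lagrange interpolation formula:
P(x) = Σ yᵢ × Lᵢ(x)
where Lᵢ(x) = Π_{j≠i} (x - xⱼ)/(xᵢ - xⱼ)

L_0(0.3) = (0.3 - 2)/(-1 - 2) = 0.566667
L_1(0.3) = (0.3 - (-1))/(2 - (-1)) = 0.433333

P(0.3) = 6×L_0(0.3) + 9×L_1(0.3)
P(0.3) = 7.300000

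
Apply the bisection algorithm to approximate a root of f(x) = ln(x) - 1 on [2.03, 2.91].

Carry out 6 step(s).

f(x) = ln(x) - 1
Initial interval: [2.03, 2.91]

Iteration 1:
  c_1 = (2.030000 + 2.910000)/2 = 2.470000
  f(c_1) = f(2.470000) = -0.095782
  f(a) × f(c) ≥ 0, new interval: [2.470000, 2.910000]
Iteration 2:
  c_2 = (2.470000 + 2.910000)/2 = 2.690000
  f(c_2) = f(2.690000) = -0.010459
  f(a) × f(c) ≥ 0, new interval: [2.690000, 2.910000]
Iteration 3:
  c_3 = (2.690000 + 2.910000)/2 = 2.800000
  f(c_3) = f(2.800000) = 0.029619
  f(a) × f(c) < 0, new interval: [2.690000, 2.800000]
Iteration 4:
  c_4 = (2.690000 + 2.800000)/2 = 2.745000
  f(c_4) = f(2.745000) = 0.009781
  f(a) × f(c) < 0, new interval: [2.690000, 2.745000]
Iteration 5:
  c_5 = (2.690000 + 2.745000)/2 = 2.717500
  f(c_5) = f(2.717500) = -0.000288
  f(a) × f(c) ≥ 0, new interval: [2.717500, 2.745000]
Iteration 6:
  c_6 = (2.717500 + 2.745000)/2 = 2.731250
  f(c_6) = f(2.731250) = 0.004759
  f(a) × f(c) < 0, new interval: [2.717500, 2.731250]

After 6 iteration(s), the approximation is c_6 = 2.731250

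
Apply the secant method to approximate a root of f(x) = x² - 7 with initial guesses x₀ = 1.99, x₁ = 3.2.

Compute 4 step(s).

f(x) = x² - 7
x₀ = 1.99, x₁ = 3.2

Secant formula: x_{n+1} = x_n - f(x_n)(x_n - x_{n-1})/(f(x_n) - f(x_{n-1}))

Iteration 1:
  f(1.990000) = -3.039900
  f(3.200000) = 3.240000
  x_2 = 3.200000 - 3.240000×(3.200000 - 1.990000)/(3.240000 - (-3.039900))
       = 2.575723
Iteration 2:
  f(3.200000) = 3.240000
  f(2.575723) = -0.365653
  x_3 = 2.575723 - (-0.365653)×(2.575723 - 3.200000)/(-0.365653 - 3.240000)
       = 2.639031
Iteration 3:
  f(2.575723) = -0.365653
  f(2.639031) = -0.035514
  x_4 = 2.639031 - (-0.035514)×(2.639031 - 2.575723)/(-0.035514 - (-0.365653))
       = 2.645842
Iteration 4:
  f(2.639031) = -0.035514
  f(2.645842) = 0.000478
  x_5 = 2.645842 - 0.000478×(2.645842 - 2.639031)/(0.000478 - (-0.035514))
       = 2.645751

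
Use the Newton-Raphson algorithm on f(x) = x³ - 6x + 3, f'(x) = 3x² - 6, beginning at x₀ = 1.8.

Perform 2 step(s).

f(x) = x³ - 6x + 3
f'(x) = 3x² - 6
x₀ = 1.8

Newton-Raphson formula: x_{n+1} = x_n - f(x_n)/f'(x_n)

Iteration 1:
  f(1.800000) = -1.968000
  f'(1.800000) = 3.720000
  x_1 = 1.800000 - (-1.968000)/3.720000 = 2.329032
Iteration 2:
  f(2.329032) = 1.659389
  f'(2.329032) = 10.273174
  x_2 = 2.329032 - 1.659389/10.273174 = 2.167506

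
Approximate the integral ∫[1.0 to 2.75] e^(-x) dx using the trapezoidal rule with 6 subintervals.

f(x) = e^(-x)
a = 1.0, b = 2.75, n = 6
h = (b - a)/n = 0.291667

Trapezoidal rule: (h/2)[f(x₀) + 2f(x₁) + 2f(x₂) + ... + f(xₙ)]

x_0 = 1.0000, f(x_0) = 0.367879, coefficient = 1
x_1 = 1.2917, f(x_1) = 0.274812, coefficient = 2
x_2 = 1.5833, f(x_2) = 0.205290, coefficient = 2
x_3 = 1.8750, f(x_3) = 0.153355, coefficient = 2
x_4 = 2.1667, f(x_4) = 0.114559, coefficient = 2
x_5 = 2.4583, f(x_5) = 0.085577, coefficient = 2
x_6 = 2.7500, f(x_6) = 0.063928, coefficient = 1

I ≈ (0.291667/2) × 2.098994 = 0.306103
Exact value: 0.303952
Error: 0.002152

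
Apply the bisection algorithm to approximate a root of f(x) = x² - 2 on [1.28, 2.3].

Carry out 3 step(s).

f(x) = x² - 2
Initial interval: [1.28, 2.3]

Iteration 1:
  c_1 = (1.280000 + 2.300000)/2 = 1.790000
  f(c_1) = f(1.790000) = 1.204100
  f(a) × f(c) < 0, new interval: [1.280000, 1.790000]
Iteration 2:
  c_2 = (1.280000 + 1.790000)/2 = 1.535000
  f(c_2) = f(1.535000) = 0.356225
  f(a) × f(c) < 0, new interval: [1.280000, 1.535000]
Iteration 3:
  c_3 = (1.280000 + 1.535000)/2 = 1.407500
  f(c_3) = f(1.407500) = -0.018944
  f(a) × f(c) ≥ 0, new interval: [1.407500, 1.535000]

After 3 iteration(s), the approximation is c_3 = 1.407500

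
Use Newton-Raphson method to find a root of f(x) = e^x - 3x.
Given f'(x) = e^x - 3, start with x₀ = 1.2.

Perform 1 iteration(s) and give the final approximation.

f(x) = e^x - 3x
f'(x) = e^x - 3
x₀ = 1.2

Newton-Raphson formula: x_{n+1} = x_n - f(x_n)/f'(x_n)

Iteration 1:
  f(1.200000) = -0.279883
  f'(1.200000) = 0.320117
  x_1 = 1.200000 - (-0.279883)/0.320117 = 2.074315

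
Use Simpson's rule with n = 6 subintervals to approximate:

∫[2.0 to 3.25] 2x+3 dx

f(x) = 2x+3
a = 2.0, b = 3.25, n = 6
h = (b - a)/n = 0.208333

Simpson's rule: (h/3)[f(x₀) + 4f(x₁) + 2f(x₂) + ... + f(xₙ)]

x_0 = 2.0000, f(x_0) = 7.000000, coefficient = 1
x_1 = 2.2083, f(x_1) = 7.416667, coefficient = 4
x_2 = 2.4167, f(x_2) = 7.833333, coefficient = 2
x_3 = 2.6250, f(x_3) = 8.250000, coefficient = 4
x_4 = 2.8333, f(x_4) = 8.666667, coefficient = 2
x_5 = 3.0417, f(x_5) = 9.083333, coefficient = 4
x_6 = 3.2500, f(x_6) = 9.500000, coefficient = 1

I ≈ (0.208333/3) × 148.500000 = 10.312500
Exact value: 10.312500
Error: 0.000000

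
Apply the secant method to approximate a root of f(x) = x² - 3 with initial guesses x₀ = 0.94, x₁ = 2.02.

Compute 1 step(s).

f(x) = x² - 3
x₀ = 0.94, x₁ = 2.02

Secant formula: x_{n+1} = x_n - f(x_n)(x_n - x_{n-1})/(f(x_n) - f(x_{n-1}))

Iteration 1:
  f(0.940000) = -2.116400
  f(2.020000) = 1.080400
  x_2 = 2.020000 - 1.080400×(2.020000 - 0.940000)/(1.080400 - (-2.116400))
       = 1.655000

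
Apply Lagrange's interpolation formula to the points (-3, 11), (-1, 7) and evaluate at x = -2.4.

Lagrange interpolation formula:
P(x) = Σ yᵢ × Lᵢ(x)
where Lᵢ(x) = Π_{j≠i} (x - xⱼ)/(xᵢ - xⱼ)

L_0(-2.4) = (-2.4 - (-1))/(-3 - (-1)) = 0.700000
L_1(-2.4) = (-2.4 - (-3))/(-1 - (-3)) = 0.300000

P(-2.4) = 11×L_0(-2.4) + 7×L_1(-2.4)
P(-2.4) = 9.800000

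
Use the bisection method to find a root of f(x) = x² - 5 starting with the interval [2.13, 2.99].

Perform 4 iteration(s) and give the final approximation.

f(x) = x² - 5
Initial interval: [2.13, 2.99]

Iteration 1:
  c_1 = (2.130000 + 2.990000)/2 = 2.560000
  f(c_1) = f(2.560000) = 1.553600
  f(a) × f(c) < 0, new interval: [2.130000, 2.560000]
Iteration 2:
  c_2 = (2.130000 + 2.560000)/2 = 2.345000
  f(c_2) = f(2.345000) = 0.499025
  f(a) × f(c) < 0, new interval: [2.130000, 2.345000]
Iteration 3:
  c_3 = (2.130000 + 2.345000)/2 = 2.237500
  f(c_3) = f(2.237500) = 0.006406
  f(a) × f(c) < 0, new interval: [2.130000, 2.237500]
Iteration 4:
  c_4 = (2.130000 + 2.237500)/2 = 2.183750
  f(c_4) = f(2.183750) = -0.231236
  f(a) × f(c) ≥ 0, new interval: [2.183750, 2.237500]

After 4 iteration(s), the approximation is c_4 = 2.183750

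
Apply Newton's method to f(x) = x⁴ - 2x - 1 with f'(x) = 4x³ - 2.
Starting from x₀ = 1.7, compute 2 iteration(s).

f(x) = x⁴ - 2x - 1
f'(x) = 4x³ - 2
x₀ = 1.7

Newton-Raphson formula: x_{n+1} = x_n - f(x_n)/f'(x_n)

Iteration 1:
  f(1.700000) = 3.952100
  f'(1.700000) = 17.652000
  x_1 = 1.700000 - 3.952100/17.652000 = 1.476110
Iteration 2:
  f(1.476110) = 0.795392
  f'(1.476110) = 10.865198
  x_2 = 1.476110 - 0.795392/10.865198 = 1.402905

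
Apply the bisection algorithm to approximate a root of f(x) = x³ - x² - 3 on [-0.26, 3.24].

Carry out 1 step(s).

f(x) = x³ - x² - 3
Initial interval: [-0.26, 3.24]

Iteration 1:
  c_1 = (-0.260000 + 3.240000)/2 = 1.490000
  f(c_1) = f(1.490000) = -1.912151
  f(a) × f(c) ≥ 0, new interval: [1.490000, 3.240000]

After 1 iteration(s), the approximation is c_1 = 1.490000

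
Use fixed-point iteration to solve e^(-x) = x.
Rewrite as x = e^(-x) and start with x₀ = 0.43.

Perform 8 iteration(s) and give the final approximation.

Equation: e^(-x) = x
Fixed-point form: x = e^(-x)
x₀ = 0.43

x_1 = g(0.430000) = 0.650509
x_2 = g(0.650509) = 0.521780
x_3 = g(0.521780) = 0.593463
x_4 = g(0.593463) = 0.552411
x_5 = g(0.552411) = 0.575561
x_6 = g(0.575561) = 0.562390
x_7 = g(0.562390) = 0.569846
x_8 = g(0.569846) = 0.565613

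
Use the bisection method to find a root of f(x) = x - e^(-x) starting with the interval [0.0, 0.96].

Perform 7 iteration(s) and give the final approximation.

f(x) = x - e^(-x)
Initial interval: [0.0, 0.96]

Iteration 1:
  c_1 = (0.000000 + 0.960000)/2 = 0.480000
  f(c_1) = f(0.480000) = -0.138783
  f(a) × f(c) ≥ 0, new interval: [0.480000, 0.960000]
Iteration 2:
  c_2 = (0.480000 + 0.960000)/2 = 0.720000
  f(c_2) = f(0.720000) = 0.233248
  f(a) × f(c) < 0, new interval: [0.480000, 0.720000]
Iteration 3:
  c_3 = (0.480000 + 0.720000)/2 = 0.600000
  f(c_3) = f(0.600000) = 0.051188
  f(a) × f(c) < 0, new interval: [0.480000, 0.600000]
Iteration 4:
  c_4 = (0.480000 + 0.600000)/2 = 0.540000
  f(c_4) = f(0.540000) = -0.042748
  f(a) × f(c) ≥ 0, new interval: [0.540000, 0.600000]
Iteration 5:
  c_5 = (0.540000 + 0.600000)/2 = 0.570000
  f(c_5) = f(0.570000) = 0.004475
  f(a) × f(c) < 0, new interval: [0.540000, 0.570000]
Iteration 6:
  c_6 = (0.540000 + 0.570000)/2 = 0.555000
  f(c_6) = f(0.555000) = -0.019072
  f(a) × f(c) ≥ 0, new interval: [0.555000, 0.570000]
Iteration 7:
  c_7 = (0.555000 + 0.570000)/2 = 0.562500
  f(c_7) = f(0.562500) = -0.007283
  f(a) × f(c) ≥ 0, new interval: [0.562500, 0.570000]

After 7 iteration(s), the approximation is c_7 = 0.562500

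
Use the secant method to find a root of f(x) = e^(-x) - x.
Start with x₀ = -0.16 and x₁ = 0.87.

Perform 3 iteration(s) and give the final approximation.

f(x) = e^(-x) - x
x₀ = -0.16, x₁ = 0.87

Secant formula: x_{n+1} = x_n - f(x_n)(x_n - x_{n-1})/(f(x_n) - f(x_{n-1}))

Iteration 1:
  f(-0.160000) = 1.333511
  f(0.870000) = -0.451048
  x_2 = 0.870000 - (-0.451048)×(0.870000 - (-0.160000))/(-0.451048 - 1.333511)
       = 0.609667
Iteration 2:
  f(0.870000) = -0.451048
  f(0.609667) = -0.066135
  x_3 = 0.609667 - (-0.066135)×(0.609667 - 0.870000)/(-0.066135 - (-0.451048))
       = 0.564937
Iteration 3:
  f(0.609667) = -0.066135
  f(0.564937) = 0.003459
  x_4 = 0.564937 - 0.003459×(0.564937 - 0.609667)/(0.003459 - (-0.066135))
       = 0.567160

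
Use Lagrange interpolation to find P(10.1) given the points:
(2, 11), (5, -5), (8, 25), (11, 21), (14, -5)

Lagrange interpolation formula:
P(x) = Σ yᵢ × Lᵢ(x)
where Lᵢ(x) = Π_{j≠i} (x - xⱼ)/(xᵢ - xⱼ)

L_0(10.1) = (10.1 - 5)/(2 - 5) × (10.1 - 8)/(2 - 8) × (10.1 - 11)/(2 - 11) × (10.1 - 14)/(2 - 14) = 0.019338
L_1(10.1) = (10.1 - 2)/(5 - 2) × (10.1 - 8)/(5 - 8) × (10.1 - 11)/(5 - 11) × (10.1 - 14)/(5 - 14) = -0.122850
L_2(10.1) = (10.1 - 2)/(8 - 2) × (10.1 - 5)/(8 - 5) × (10.1 - 11)/(8 - 11) × (10.1 - 14)/(8 - 14) = 0.447525
L_3(10.1) = (10.1 - 2)/(11 - 2) × (10.1 - 5)/(11 - 5) × (10.1 - 8)/(11 - 8) × (10.1 - 14)/(11 - 14) = 0.696150
L_4(10.1) = (10.1 - 2)/(14 - 2) × (10.1 - 5)/(14 - 5) × (10.1 - 8)/(14 - 8) × (10.1 - 11)/(14 - 11) = -0.040163

P(10.1) = 11×L_0(10.1) + (-5)×L_1(10.1) + 25×L_2(10.1) + 21×L_3(10.1) + (-5)×L_4(10.1)
P(10.1) = 26.835050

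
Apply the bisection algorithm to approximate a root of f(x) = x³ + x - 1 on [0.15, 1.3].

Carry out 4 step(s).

f(x) = x³ + x - 1
Initial interval: [0.15, 1.3]

Iteration 1:
  c_1 = (0.150000 + 1.300000)/2 = 0.725000
  f(c_1) = f(0.725000) = 0.106078
  f(a) × f(c) < 0, new interval: [0.150000, 0.725000]
Iteration 2:
  c_2 = (0.150000 + 0.725000)/2 = 0.437500
  f(c_2) = f(0.437500) = -0.478760
  f(a) × f(c) ≥ 0, new interval: [0.437500, 0.725000]
Iteration 3:
  c_3 = (0.437500 + 0.725000)/2 = 0.581250
  f(c_3) = f(0.581250) = -0.222374
  f(a) × f(c) ≥ 0, new interval: [0.581250, 0.725000]
Iteration 4:
  c_4 = (0.581250 + 0.725000)/2 = 0.653125
  f(c_4) = f(0.653125) = -0.068270
  f(a) × f(c) ≥ 0, new interval: [0.653125, 0.725000]

After 4 iteration(s), the approximation is c_4 = 0.653125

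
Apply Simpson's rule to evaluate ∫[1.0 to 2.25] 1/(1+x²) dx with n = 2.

f(x) = 1/(1+x²)
a = 1.0, b = 2.25, n = 2
h = (b - a)/n = 0.625000

Simpson's rule: (h/3)[f(x₀) + 4f(x₁) + 2f(x₂) + ... + f(xₙ)]

x_0 = 1.0000, f(x_0) = 0.500000, coefficient = 1
x_1 = 1.6250, f(x_1) = 0.274678, coefficient = 4
x_2 = 2.2500, f(x_2) = 0.164948, coefficient = 1

I ≈ (0.625000/3) × 1.763661 = 0.367429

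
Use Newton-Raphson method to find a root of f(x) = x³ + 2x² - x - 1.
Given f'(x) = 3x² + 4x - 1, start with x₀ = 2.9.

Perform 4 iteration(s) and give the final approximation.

f(x) = x³ + 2x² - x - 1
f'(x) = 3x² + 4x - 1
x₀ = 2.9

Newton-Raphson formula: x_{n+1} = x_n - f(x_n)/f'(x_n)

Iteration 1:
  f(2.900000) = 37.309000
  f'(2.900000) = 35.830000
  x_1 = 2.900000 - 37.309000/35.830000 = 1.858722
Iteration 2:
  f(1.858722) = 10.472570
  f'(1.858722) = 16.799427
  x_2 = 1.858722 - 10.472570/16.799427 = 1.235333
Iteration 3:
  f(1.235333) = 2.701941
  f'(1.235333) = 8.519477
  x_3 = 1.235333 - 2.701941/8.519477 = 0.918185
Iteration 4:
  f(0.918185) = 0.542028
  f'(0.918185) = 5.201927
  x_4 = 0.918185 - 0.542028/5.201927 = 0.813987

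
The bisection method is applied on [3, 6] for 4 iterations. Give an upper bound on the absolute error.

Bisection error bound: |error| ≤ (b-a)/2^n
|error| ≤ (6 - 3)/2^4 = 3/2^4
|error| ≤ 0.1875000000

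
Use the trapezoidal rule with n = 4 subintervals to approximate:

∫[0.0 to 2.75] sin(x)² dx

f(x) = sin(x)²
a = 0.0, b = 2.75, n = 4
h = (b - a)/n = 0.687500

Trapezoidal rule: (h/2)[f(x₀) + 2f(x₁) + 2f(x₂) + ... + f(xₙ)]

x_0 = 0.0000, f(x_0) = 0.000000, coefficient = 1
x_1 = 0.6875, f(x_1) = 0.402726, coefficient = 2
x_2 = 1.3750, f(x_2) = 0.962151, coefficient = 2
x_3 = 2.0625, f(x_3) = 0.777095, coefficient = 2
x_4 = 2.7500, f(x_4) = 0.145665, coefficient = 1

I ≈ (0.687500/2) × 4.429609 = 1.522678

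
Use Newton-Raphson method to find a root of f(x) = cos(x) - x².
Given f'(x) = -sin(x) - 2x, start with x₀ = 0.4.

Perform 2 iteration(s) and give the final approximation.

f(x) = cos(x) - x²
f'(x) = -sin(x) - 2x
x₀ = 0.4

Newton-Raphson formula: x_{n+1} = x_n - f(x_n)/f'(x_n)

Iteration 1:
  f(0.400000) = 0.761061
  f'(0.400000) = -1.189418
  x_1 = 0.400000 - 0.761061/(-1.189418) = 1.039860
Iteration 2:
  f(1.039860) = -0.574967
  f'(1.039860) = -2.942053
  x_2 = 1.039860 - (-0.574967)/(-2.942053) = 0.844429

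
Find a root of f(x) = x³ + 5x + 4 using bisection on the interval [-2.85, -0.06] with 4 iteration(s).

f(x) = x³ + 5x + 4
Initial interval: [-2.85, -0.06]

Iteration 1:
  c_1 = (-2.850000 + (-0.060000))/2 = -1.455000
  f(c_1) = f(-1.455000) = -6.355271
  f(a) × f(c) ≥ 0, new interval: [-1.455000, -0.060000]
Iteration 2:
  c_2 = (-1.455000 + (-0.060000))/2 = -0.757500
  f(c_2) = f(-0.757500) = -0.222158
  f(a) × f(c) ≥ 0, new interval: [-0.757500, -0.060000]
Iteration 3:
  c_3 = (-0.757500 + (-0.060000))/2 = -0.408750
  f(c_3) = f(-0.408750) = 1.887957
  f(a) × f(c) < 0, new interval: [-0.757500, -0.408750]
Iteration 4:
  c_4 = (-0.757500 + (-0.408750))/2 = -0.583125
  f(c_4) = f(-0.583125) = 0.886092
  f(a) × f(c) < 0, new interval: [-0.757500, -0.583125]

After 4 iteration(s), the approximation is c_4 = -0.583125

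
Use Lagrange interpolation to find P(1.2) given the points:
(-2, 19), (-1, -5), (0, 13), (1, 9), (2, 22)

Lagrange interpolation formula:
P(x) = Σ yᵢ × Lᵢ(x)
where Lᵢ(x) = Π_{j≠i} (x - xⱼ)/(xᵢ - xⱼ)

L_0(1.2) = (1.2 - (-1))/(-2 - (-1)) × (1.2 - 0)/(-2 - 0) × (1.2 - 1)/(-2 - 1) × (1.2 - 2)/(-2 - 2) = -0.017600
L_1(1.2) = (1.2 - (-2))/(-1 - (-2)) × (1.2 - 0)/(-1 - 0) × (1.2 - 1)/(-1 - 1) × (1.2 - 2)/(-1 - 2) = 0.102400
L_2(1.2) = (1.2 - (-2))/(0 - (-2)) × (1.2 - (-1))/(0 - (-1)) × (1.2 - 1)/(0 - 1) × (1.2 - 2)/(0 - 2) = -0.281600
L_3(1.2) = (1.2 - (-2))/(1 - (-2)) × (1.2 - (-1))/(1 - (-1)) × (1.2 - 0)/(1 - 0) × (1.2 - 2)/(1 - 2) = 1.126400
L_4(1.2) = (1.2 - (-2))/(2 - (-2)) × (1.2 - (-1))/(2 - (-1)) × (1.2 - 0)/(2 - 0) × (1.2 - 1)/(2 - 1) = 0.070400

P(1.2) = 19×L_0(1.2) + (-5)×L_1(1.2) + 13×L_2(1.2) + 9×L_3(1.2) + 22×L_4(1.2)
P(1.2) = 7.179200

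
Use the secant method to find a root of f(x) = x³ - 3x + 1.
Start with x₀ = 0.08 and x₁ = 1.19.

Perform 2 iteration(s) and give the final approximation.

f(x) = x³ - 3x + 1
x₀ = 0.08, x₁ = 1.19

Secant formula: x_{n+1} = x_n - f(x_n)(x_n - x_{n-1})/(f(x_n) - f(x_{n-1}))

Iteration 1:
  f(0.080000) = 0.760512
  f(1.190000) = -0.884841
  x_2 = 1.190000 - (-0.884841)×(1.190000 - 0.080000)/(-0.884841 - 0.760512)
       = 0.593062
Iteration 2:
  f(1.190000) = -0.884841
  f(0.593062) = -0.570593
  x_3 = 0.593062 - (-0.570593)×(0.593062 - 1.190000)/(-0.570593 - (-0.884841))
       = -0.490822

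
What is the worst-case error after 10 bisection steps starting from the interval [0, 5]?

Bisection error bound: |error| ≤ (b-a)/2^n
|error| ≤ (5 - 0)/2^10 = 5/2^10
|error| ≤ 0.0048828125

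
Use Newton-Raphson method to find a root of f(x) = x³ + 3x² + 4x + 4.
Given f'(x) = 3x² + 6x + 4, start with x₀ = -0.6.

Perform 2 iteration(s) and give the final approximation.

f(x) = x³ + 3x² + 4x + 4
f'(x) = 3x² + 6x + 4
x₀ = -0.6

Newton-Raphson formula: x_{n+1} = x_n - f(x_n)/f'(x_n)

Iteration 1:
  f(-0.600000) = 2.464000
  f'(-0.600000) = 1.480000
  x_1 = -0.600000 - 2.464000/1.480000 = -2.264865
Iteration 2:
  f(-2.264865) = -1.288501
  f'(-2.264865) = 5.799649
  x_2 = -2.264865 - (-1.288501)/5.799649 = -2.042696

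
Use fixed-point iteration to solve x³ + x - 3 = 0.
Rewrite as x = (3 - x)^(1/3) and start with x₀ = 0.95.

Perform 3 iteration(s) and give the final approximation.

Equation: x³ + x - 3 = 0
Fixed-point form: x = (3 - x)^(1/3)
x₀ = 0.95

x_1 = g(0.950000) = 1.270334
x_2 = g(1.270334) = 1.200386
x_3 = g(1.200386) = 1.216354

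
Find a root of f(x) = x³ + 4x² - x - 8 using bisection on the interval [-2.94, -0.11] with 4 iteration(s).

f(x) = x³ + 4x² - x - 8
Initial interval: [-2.94, -0.11]

Iteration 1:
  c_1 = (-2.940000 + (-0.110000))/2 = -1.525000
  f(c_1) = f(-1.525000) = -0.719078
  f(a) × f(c) < 0, new interval: [-2.940000, -1.525000]
Iteration 2:
  c_2 = (-2.940000 + (-1.525000))/2 = -2.232500
  f(c_2) = f(-2.232500) = 3.041819
  f(a) × f(c) ≥ 0, new interval: [-2.232500, -1.525000]
Iteration 3:
  c_3 = (-2.232500 + (-1.525000))/2 = -1.878750
  f(c_3) = f(-1.878750) = 1.366129
  f(a) × f(c) ≥ 0, new interval: [-1.878750, -1.525000]
Iteration 4:
  c_4 = (-1.878750 + (-1.525000))/2 = -1.701875
  f(c_4) = f(-1.701875) = 0.358115
  f(a) × f(c) ≥ 0, new interval: [-1.701875, -1.525000]

After 4 iteration(s), the approximation is c_4 = -1.701875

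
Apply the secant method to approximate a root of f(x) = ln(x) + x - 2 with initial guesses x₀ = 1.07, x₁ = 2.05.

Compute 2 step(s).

f(x) = ln(x) + x - 2
x₀ = 1.07, x₁ = 2.05

Secant formula: x_{n+1} = x_n - f(x_n)(x_n - x_{n-1})/(f(x_n) - f(x_{n-1}))

Iteration 1:
  f(1.070000) = -0.862341
  f(2.050000) = 0.767840
  x_2 = 2.050000 - 0.767840×(2.050000 - 1.070000)/(0.767840 - (-0.862341))
       = 1.588405
Iteration 2:
  f(2.050000) = 0.767840
  f(1.588405) = 0.051136
  x_3 = 1.588405 - 0.051136×(1.588405 - 2.050000)/(0.051136 - 0.767840)
       = 1.555471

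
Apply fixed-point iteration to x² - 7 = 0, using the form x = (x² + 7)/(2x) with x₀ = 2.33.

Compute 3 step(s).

Equation: x² - 7 = 0
Fixed-point form: x = (x² + 7)/(2x)
x₀ = 2.33

x_1 = g(2.330000) = 2.667146
x_2 = g(2.667146) = 2.645837
x_3 = g(2.645837) = 2.645751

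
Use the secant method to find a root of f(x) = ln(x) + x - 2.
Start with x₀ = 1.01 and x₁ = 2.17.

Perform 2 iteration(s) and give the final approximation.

f(x) = ln(x) + x - 2
x₀ = 1.01, x₁ = 2.17

Secant formula: x_{n+1} = x_n - f(x_n)(x_n - x_{n-1})/(f(x_n) - f(x_{n-1}))

Iteration 1:
  f(1.010000) = -0.980050
  f(2.170000) = 0.944727
  x_2 = 2.170000 - 0.944727×(2.170000 - 1.010000)/(0.944727 - (-0.980050))
       = 1.600644
Iteration 2:
  f(2.170000) = 0.944727
  f(1.600644) = 0.071050
  x_3 = 1.600644 - 0.071050×(1.600644 - 2.170000)/(0.071050 - 0.944727)
       = 1.554342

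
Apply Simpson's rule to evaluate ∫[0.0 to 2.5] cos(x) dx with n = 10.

f(x) = cos(x)
a = 0.0, b = 2.5, n = 10
h = (b - a)/n = 0.250000

Simpson's rule: (h/3)[f(x₀) + 4f(x₁) + 2f(x₂) + ... + f(xₙ)]

x_0 = 0.0000, f(x_0) = 1.000000, coefficient = 1
x_1 = 0.2500, f(x_1) = 0.968912, coefficient = 4
x_2 = 0.5000, f(x_2) = 0.877583, coefficient = 2
x_3 = 0.7500, f(x_3) = 0.731689, coefficient = 4
x_4 = 1.0000, f(x_4) = 0.540302, coefficient = 2
x_5 = 1.2500, f(x_5) = 0.315322, coefficient = 4
x_6 = 1.5000, f(x_6) = 0.070737, coefficient = 2
x_7 = 1.7500, f(x_7) = -0.178246, coefficient = 4
x_8 = 2.0000, f(x_8) = -0.416147, coefficient = 2
x_9 = 2.2500, f(x_9) = -0.628174, coefficient = 4
x_10 = 2.5000, f(x_10) = -0.801144, coefficient = 1

I ≈ (0.250000/3) × 7.181823 = 0.598485
Exact value: 0.598472
Error: 0.000013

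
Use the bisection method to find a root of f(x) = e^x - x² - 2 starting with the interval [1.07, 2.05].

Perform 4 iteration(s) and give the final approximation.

f(x) = e^x - x² - 2
Initial interval: [1.07, 2.05]

Iteration 1:
  c_1 = (1.070000 + 2.050000)/2 = 1.560000
  f(c_1) = f(1.560000) = 0.325221
  f(a) × f(c) < 0, new interval: [1.070000, 1.560000]
Iteration 2:
  c_2 = (1.070000 + 1.560000)/2 = 1.315000
  f(c_2) = f(1.315000) = -0.004474
  f(a) × f(c) ≥ 0, new interval: [1.315000, 1.560000]
Iteration 3:
  c_3 = (1.315000 + 1.560000)/2 = 1.437500
  f(c_3) = f(1.437500) = 0.143751
  f(a) × f(c) < 0, new interval: [1.315000, 1.437500]
Iteration 4:
  c_4 = (1.315000 + 1.437500)/2 = 1.376250
  f(c_4) = f(1.376250) = 0.065960
  f(a) × f(c) < 0, new interval: [1.315000, 1.376250]

After 4 iteration(s), the approximation is c_4 = 1.376250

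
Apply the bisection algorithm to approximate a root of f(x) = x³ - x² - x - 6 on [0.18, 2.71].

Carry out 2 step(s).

f(x) = x³ - x² - x - 6
Initial interval: [0.18, 2.71]

Iteration 1:
  c_1 = (0.180000 + 2.710000)/2 = 1.445000
  f(c_1) = f(1.445000) = -6.515829
  f(a) × f(c) ≥ 0, new interval: [1.445000, 2.710000]
Iteration 2:
  c_2 = (1.445000 + 2.710000)/2 = 2.077500
  f(c_2) = f(2.077500) = -3.427003
  f(a) × f(c) ≥ 0, new interval: [2.077500, 2.710000]

After 2 iteration(s), the approximation is c_2 = 2.077500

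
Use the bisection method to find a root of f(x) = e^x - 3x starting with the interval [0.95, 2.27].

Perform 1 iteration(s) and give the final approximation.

f(x) = e^x - 3x
Initial interval: [0.95, 2.27]

Iteration 1:
  c_1 = (0.950000 + 2.270000)/2 = 1.610000
  f(c_1) = f(1.610000) = 0.172811
  f(a) × f(c) < 0, new interval: [0.950000, 1.610000]

After 1 iteration(s), the approximation is c_1 = 1.610000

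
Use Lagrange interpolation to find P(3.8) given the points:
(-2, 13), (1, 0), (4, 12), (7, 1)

Lagrange interpolation formula:
P(x) = Σ yᵢ × Lᵢ(x)
where Lᵢ(x) = Π_{j≠i} (x - xⱼ)/(xᵢ - xⱼ)

L_0(3.8) = (3.8 - 1)/(-2 - 1) × (3.8 - 4)/(-2 - 4) × (3.8 - 7)/(-2 - 7) = -0.011062
L_1(3.8) = (3.8 - (-2))/(1 - (-2)) × (3.8 - 4)/(1 - 4) × (3.8 - 7)/(1 - 7) = 0.068741
L_2(3.8) = (3.8 - (-2))/(4 - (-2)) × (3.8 - 1)/(4 - 1) × (3.8 - 7)/(4 - 7) = 0.962370
L_3(3.8) = (3.8 - (-2))/(7 - (-2)) × (3.8 - 1)/(7 - 1) × (3.8 - 4)/(7 - 4) = -0.020049

P(3.8) = 13×L_0(3.8) + 0×L_1(3.8) + 12×L_2(3.8) + 1×L_3(3.8)
P(3.8) = 11.384593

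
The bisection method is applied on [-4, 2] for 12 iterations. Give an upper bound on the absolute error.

Bisection error bound: |error| ≤ (b-a)/2^n
|error| ≤ (2 - (-4))/2^12 = 6/2^12
|error| ≤ 0.0014648438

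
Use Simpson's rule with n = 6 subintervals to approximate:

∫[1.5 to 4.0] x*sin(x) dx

f(x) = x*sin(x)
a = 1.5, b = 4.0, n = 6
h = (b - a)/n = 0.416667

Simpson's rule: (h/3)[f(x₀) + 4f(x₁) + 2f(x₂) + ... + f(xₙ)]

x_0 = 1.5000, f(x_0) = 1.496242, coefficient = 1
x_1 = 1.9167, f(x_1) = 1.803163, coefficient = 4
x_2 = 2.3333, f(x_2) = 1.687200, coefficient = 2
x_3 = 2.7500, f(x_3) = 1.049568, coefficient = 4
x_4 = 3.1667, f(x_4) = -0.079393, coefficient = 2
x_5 = 3.5833, f(x_5) = -1.531924, coefficient = 4
x_6 = 4.0000, f(x_6) = -3.027210, coefficient = 1

I ≈ (0.416667/3) × 6.967875 = 0.967760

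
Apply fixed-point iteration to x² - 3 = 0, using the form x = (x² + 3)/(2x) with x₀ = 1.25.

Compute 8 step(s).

Equation: x² - 3 = 0
Fixed-point form: x = (x² + 3)/(2x)
x₀ = 1.25

x_1 = g(1.250000) = 1.825000
x_2 = g(1.825000) = 1.734418
x_3 = g(1.734418) = 1.732052
x_4 = g(1.732052) = 1.732051
x_5 = g(1.732051) = 1.732051
x_6 = g(1.732051) = 1.732051
x_7 = g(1.732051) = 1.732051
x_8 = g(1.732051) = 1.732051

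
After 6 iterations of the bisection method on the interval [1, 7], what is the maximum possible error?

Bisection error bound: |error| ≤ (b-a)/2^n
|error| ≤ (7 - 1)/2^6 = 6/2^6
|error| ≤ 0.0937500000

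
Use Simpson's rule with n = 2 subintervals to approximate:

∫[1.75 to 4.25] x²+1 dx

f(x) = x²+1
a = 1.75, b = 4.25, n = 2
h = (b - a)/n = 1.250000

Simpson's rule: (h/3)[f(x₀) + 4f(x₁) + 2f(x₂) + ... + f(xₙ)]

x_0 = 1.7500, f(x_0) = 4.062500, coefficient = 1
x_1 = 3.0000, f(x_1) = 10.000000, coefficient = 4
x_2 = 4.2500, f(x_2) = 19.062500, coefficient = 1

I ≈ (1.250000/3) × 63.125000 = 26.302083
Exact value: 26.302083
Error: 0.000000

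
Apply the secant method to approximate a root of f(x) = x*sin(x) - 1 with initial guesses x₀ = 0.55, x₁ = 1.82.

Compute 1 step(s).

f(x) = x*sin(x) - 1
x₀ = 0.55, x₁ = 1.82

Secant formula: x_{n+1} = x_n - f(x_n)(x_n - x_{n-1})/(f(x_n) - f(x_{n-1}))

Iteration 1:
  f(0.550000) = -0.712522
  f(1.820000) = 0.763779
  x_2 = 1.820000 - 0.763779×(1.820000 - 0.550000)/(0.763779 - (-0.712522))
       = 1.162953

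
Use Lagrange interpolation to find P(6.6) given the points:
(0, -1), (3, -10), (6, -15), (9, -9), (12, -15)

Lagrange interpolation formula:
P(x) = Σ yᵢ × Lᵢ(x)
where Lᵢ(x) = Π_{j≠i} (x - xⱼ)/(xᵢ - xⱼ)

L_0(6.6) = (6.6 - 3)/(0 - 3) × (6.6 - 6)/(0 - 6) × (6.6 - 9)/(0 - 9) × (6.6 - 12)/(0 - 12) = 0.014400
L_1(6.6) = (6.6 - 0)/(3 - 0) × (6.6 - 6)/(3 - 6) × (6.6 - 9)/(3 - 9) × (6.6 - 12)/(3 - 12) = -0.105600
L_2(6.6) = (6.6 - 0)/(6 - 0) × (6.6 - 3)/(6 - 3) × (6.6 - 9)/(6 - 9) × (6.6 - 12)/(6 - 12) = 0.950400
L_3(6.6) = (6.6 - 0)/(9 - 0) × (6.6 - 3)/(9 - 3) × (6.6 - 6)/(9 - 6) × (6.6 - 12)/(9 - 12) = 0.158400
L_4(6.6) = (6.6 - 0)/(12 - 0) × (6.6 - 3)/(12 - 3) × (6.6 - 6)/(12 - 6) × (6.6 - 9)/(12 - 9) = -0.017600

P(6.6) = (-1)×L_0(6.6) + (-10)×L_1(6.6) + (-15)×L_2(6.6) + (-9)×L_3(6.6) + (-15)×L_4(6.6)
P(6.6) = -14.376000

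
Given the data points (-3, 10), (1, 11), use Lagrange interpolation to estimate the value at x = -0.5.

Lagrange interpolation formula:
P(x) = Σ yᵢ × Lᵢ(x)
where Lᵢ(x) = Π_{j≠i} (x - xⱼ)/(xᵢ - xⱼ)

L_0(-0.5) = (-0.5 - 1)/(-3 - 1) = 0.375000
L_1(-0.5) = (-0.5 - (-3))/(1 - (-3)) = 0.625000

P(-0.5) = 10×L_0(-0.5) + 11×L_1(-0.5)
P(-0.5) = 10.625000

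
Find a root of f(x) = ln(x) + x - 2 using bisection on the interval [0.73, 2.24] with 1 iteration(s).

f(x) = ln(x) + x - 2
Initial interval: [0.73, 2.24]

Iteration 1:
  c_1 = (0.730000 + 2.240000)/2 = 1.485000
  f(c_1) = f(1.485000) = -0.119585
  f(a) × f(c) ≥ 0, new interval: [1.485000, 2.240000]

After 1 iteration(s), the approximation is c_1 = 1.485000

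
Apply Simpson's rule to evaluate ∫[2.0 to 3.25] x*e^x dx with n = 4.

f(x) = x*e^x
a = 2.0, b = 3.25, n = 4
h = (b - a)/n = 0.312500

Simpson's rule: (h/3)[f(x₀) + 4f(x₁) + 2f(x₂) + ... + f(xₙ)]

x_0 = 2.0000, f(x_0) = 14.778112, coefficient = 1
x_1 = 2.3125, f(x_1) = 23.355423, coefficient = 4
x_2 = 2.6250, f(x_2) = 36.237007, coefficient = 2
x_3 = 2.9375, f(x_3) = 55.426559, coefficient = 4
x_4 = 3.2500, f(x_4) = 83.818605, coefficient = 1

I ≈ (0.312500/3) × 486.198657 = 50.645693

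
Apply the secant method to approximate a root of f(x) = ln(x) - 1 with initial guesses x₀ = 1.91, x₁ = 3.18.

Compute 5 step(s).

f(x) = ln(x) - 1
x₀ = 1.91, x₁ = 3.18

Secant formula: x_{n+1} = x_n - f(x_n)(x_n - x_{n-1})/(f(x_n) - f(x_{n-1}))

Iteration 1:
  f(1.910000) = -0.352897
  f(3.180000) = 0.156881
  x_2 = 3.180000 - 0.156881×(3.180000 - 1.910000)/(0.156881 - (-0.352897))
       = 2.789165
Iteration 2:
  f(3.180000) = 0.156881
  f(2.789165) = 0.025742
  x_3 = 2.789165 - 0.025742×(2.789165 - 3.180000)/(0.025742 - 0.156881)
       = 2.712445
Iteration 3:
  f(2.789165) = 0.025742
  f(2.712445) = -0.002150
  x_4 = 2.712445 - (-0.002150)×(2.712445 - 2.789165)/(-0.002150 - 0.025742)
       = 2.718358
Iteration 4:
  f(2.712445) = -0.002150
  f(2.718358) = 0.000028
  x_5 = 2.718358 - 0.000028×(2.718358 - 2.712445)/(0.000028 - (-0.002150))
       = 2.718282
Iteration 5:
  f(2.718358) = 0.000028
  f(2.718282) = 0.000000
  x_6 = 2.718282 - 0.000000×(2.718282 - 2.718358)/(0.000000 - 0.000028)
       = 2.718282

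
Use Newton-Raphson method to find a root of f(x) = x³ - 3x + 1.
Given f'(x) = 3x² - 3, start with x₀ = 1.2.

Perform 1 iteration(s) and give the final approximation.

f(x) = x³ - 3x + 1
f'(x) = 3x² - 3
x₀ = 1.2

Newton-Raphson formula: x_{n+1} = x_n - f(x_n)/f'(x_n)

Iteration 1:
  f(1.200000) = -0.872000
  f'(1.200000) = 1.320000
  x_1 = 1.200000 - (-0.872000)/1.320000 = 1.860606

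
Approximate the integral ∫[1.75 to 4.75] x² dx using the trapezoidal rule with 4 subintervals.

f(x) = x²
a = 1.75, b = 4.75, n = 4
h = (b - a)/n = 0.750000

Trapezoidal rule: (h/2)[f(x₀) + 2f(x₁) + 2f(x₂) + ... + f(xₙ)]

x_0 = 1.7500, f(x_0) = 3.062500, coefficient = 1
x_1 = 2.5000, f(x_1) = 6.250000, coefficient = 2
x_2 = 3.2500, f(x_2) = 10.562500, coefficient = 2
x_3 = 4.0000, f(x_3) = 16.000000, coefficient = 2
x_4 = 4.7500, f(x_4) = 22.562500, coefficient = 1

I ≈ (0.750000/2) × 91.250000 = 34.218750
Exact value: 33.937500
Error: 0.281250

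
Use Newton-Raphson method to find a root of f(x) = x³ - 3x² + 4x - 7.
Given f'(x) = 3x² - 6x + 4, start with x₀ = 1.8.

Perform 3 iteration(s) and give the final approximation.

f(x) = x³ - 3x² + 4x - 7
f'(x) = 3x² - 6x + 4
x₀ = 1.8

Newton-Raphson formula: x_{n+1} = x_n - f(x_n)/f'(x_n)

Iteration 1:
  f(1.800000) = -3.688000
  f'(1.800000) = 2.920000
  x_1 = 1.800000 - (-3.688000)/2.920000 = 3.063014
Iteration 2:
  f(3.063014) = 5.843253
  f'(3.063014) = 13.768077
  x_2 = 3.063014 - 5.843253/13.768077 = 2.638608
Iteration 3:
  f(2.638608) = 1.038328
  f'(2.638608) = 9.055107
  x_3 = 2.638608 - 1.038328/9.055107 = 2.523940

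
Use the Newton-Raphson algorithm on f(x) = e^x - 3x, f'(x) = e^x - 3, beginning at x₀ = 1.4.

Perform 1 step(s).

f(x) = e^x - 3x
f'(x) = e^x - 3
x₀ = 1.4

Newton-Raphson formula: x_{n+1} = x_n - f(x_n)/f'(x_n)

Iteration 1:
  f(1.400000) = -0.144800
  f'(1.400000) = 1.055200
  x_1 = 1.400000 - (-0.144800)/1.055200 = 1.537225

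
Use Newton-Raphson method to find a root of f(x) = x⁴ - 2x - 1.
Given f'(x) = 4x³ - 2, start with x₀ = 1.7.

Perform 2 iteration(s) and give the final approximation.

f(x) = x⁴ - 2x - 1
f'(x) = 4x³ - 2
x₀ = 1.7

Newton-Raphson formula: x_{n+1} = x_n - f(x_n)/f'(x_n)

Iteration 1:
  f(1.700000) = 3.952100
  f'(1.700000) = 17.652000
  x_1 = 1.700000 - 3.952100/17.652000 = 1.476110
Iteration 2:
  f(1.476110) = 0.795392
  f'(1.476110) = 10.865198
  x_2 = 1.476110 - 0.795392/10.865198 = 1.402905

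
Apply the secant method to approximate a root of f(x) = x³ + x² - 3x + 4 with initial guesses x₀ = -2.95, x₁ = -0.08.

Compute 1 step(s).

f(x) = x³ + x² - 3x + 4
x₀ = -2.95, x₁ = -0.08

Secant formula: x_{n+1} = x_n - f(x_n)(x_n - x_{n-1})/(f(x_n) - f(x_{n-1}))

Iteration 1:
  f(-2.950000) = -4.119875
  f(-0.080000) = 4.245888
  x_2 = -0.080000 - 4.245888×(-0.080000 - (-2.950000))/(4.245888 - (-4.119875))
       = -1.536615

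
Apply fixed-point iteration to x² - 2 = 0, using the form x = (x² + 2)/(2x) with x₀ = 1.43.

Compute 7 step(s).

Equation: x² - 2 = 0
Fixed-point form: x = (x² + 2)/(2x)
x₀ = 1.43

x_1 = g(1.430000) = 1.414301
x_2 = g(1.414301) = 1.414214
x_3 = g(1.414214) = 1.414214
x_4 = g(1.414214) = 1.414214
x_5 = g(1.414214) = 1.414214
x_6 = g(1.414214) = 1.414214
x_7 = g(1.414214) = 1.414214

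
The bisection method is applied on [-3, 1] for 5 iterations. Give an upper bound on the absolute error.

Bisection error bound: |error| ≤ (b-a)/2^n
|error| ≤ (1 - (-3))/2^5 = 4/2^5
|error| ≤ 0.1250000000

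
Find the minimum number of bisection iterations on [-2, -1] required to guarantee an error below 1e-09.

We need (b-a)/2^n ≤ 1e-09
(-1 - (-2))/2^n ≤ 1e-09
1/2^n ≤ 1e-09
2^n ≥ 1000000000
n ≥ log₂(1000000000) = 29.90
n ≥ 30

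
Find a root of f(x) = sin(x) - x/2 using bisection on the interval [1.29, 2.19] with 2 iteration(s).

f(x) = sin(x) - x/2
Initial interval: [1.29, 2.19]

Iteration 1:
  c_1 = (1.290000 + 2.190000)/2 = 1.740000
  f(c_1) = f(1.740000) = 0.115719
  f(a) × f(c) ≥ 0, new interval: [1.740000, 2.190000]
Iteration 2:
  c_2 = (1.740000 + 2.190000)/2 = 1.965000
  f(c_2) = f(1.965000) = -0.059197
  f(a) × f(c) < 0, new interval: [1.740000, 1.965000]

After 2 iteration(s), the approximation is c_2 = 1.965000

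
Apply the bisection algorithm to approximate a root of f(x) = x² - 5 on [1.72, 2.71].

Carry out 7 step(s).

f(x) = x² - 5
Initial interval: [1.72, 2.71]

Iteration 1:
  c_1 = (1.720000 + 2.710000)/2 = 2.215000
  f(c_1) = f(2.215000) = -0.093775
  f(a) × f(c) ≥ 0, new interval: [2.215000, 2.710000]
Iteration 2:
  c_2 = (2.215000 + 2.710000)/2 = 2.462500
  f(c_2) = f(2.462500) = 1.063906
  f(a) × f(c) < 0, new interval: [2.215000, 2.462500]
Iteration 3:
  c_3 = (2.215000 + 2.462500)/2 = 2.338750
  f(c_3) = f(2.338750) = 0.469752
  f(a) × f(c) < 0, new interval: [2.215000, 2.338750]
Iteration 4:
  c_4 = (2.215000 + 2.338750)/2 = 2.276875
  f(c_4) = f(2.276875) = 0.184160
  f(a) × f(c) < 0, new interval: [2.215000, 2.276875]
Iteration 5:
  c_5 = (2.215000 + 2.276875)/2 = 2.245938
  f(c_5) = f(2.245938) = 0.044235
  f(a) × f(c) < 0, new interval: [2.215000, 2.245938]
Iteration 6:
  c_6 = (2.215000 + 2.245938)/2 = 2.230469
  f(c_6) = f(2.230469) = -0.025009
  f(a) × f(c) ≥ 0, new interval: [2.230469, 2.245938]
Iteration 7:
  c_7 = (2.230469 + 2.245938)/2 = 2.238203
  f(c_7) = f(2.238203) = 0.009553
  f(a) × f(c) < 0, new interval: [2.230469, 2.238203]

After 7 iteration(s), the approximation is c_7 = 2.238203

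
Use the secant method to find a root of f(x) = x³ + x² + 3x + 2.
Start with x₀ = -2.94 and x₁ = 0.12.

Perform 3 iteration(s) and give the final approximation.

f(x) = x³ + x² + 3x + 2
x₀ = -2.94, x₁ = 0.12

Secant formula: x_{n+1} = x_n - f(x_n)(x_n - x_{n-1})/(f(x_n) - f(x_{n-1}))

Iteration 1:
  f(-2.940000) = -23.588584
  f(0.120000) = 2.376128
  x_2 = 0.120000 - 2.376128×(0.120000 - (-2.940000))/(2.376128 - (-23.588584))
       = -0.160032
Iteration 2:
  f(0.120000) = 2.376128
  f(-0.160032) = 1.541416
  x_3 = -0.160032 - 1.541416×(-0.160032 - 0.120000)/(1.541416 - 2.376128)
       = -0.677151
Iteration 3:
  f(-0.160032) = 1.541416
  f(-0.677151) = 0.116583
  x_4 = -0.677151 - 0.116583×(-0.677151 - (-0.160032))/(0.116583 - 1.541416)
       = -0.719463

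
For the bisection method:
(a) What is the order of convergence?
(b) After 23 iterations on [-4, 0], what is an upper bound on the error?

(a) Bisection has linear (order 1) convergence; the error is halved each step.

(b) Error bound = (b-a)/2^n = (0 - (-4))/2^{23}
    = 4/2^{23}

(a) 1 (linear); (b) error ≤ 4.77e-07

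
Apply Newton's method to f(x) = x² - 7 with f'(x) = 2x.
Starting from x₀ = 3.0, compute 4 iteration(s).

f(x) = x² - 7
f'(x) = 2x
x₀ = 3.0

Newton-Raphson formula: x_{n+1} = x_n - f(x_n)/f'(x_n)

Iteration 1:
  f(3.000000) = 2.000000
  f'(3.000000) = 6.000000
  x_1 = 3.000000 - 2.000000/6.000000 = 2.666667
Iteration 2:
  f(2.666667) = 0.111111
  f'(2.666667) = 5.333333
  x_2 = 2.666667 - 0.111111/5.333333 = 2.645833
Iteration 3:
  f(2.645833) = 0.000434
  f'(2.645833) = 5.291667
  x_3 = 2.645833 - 0.000434/5.291667 = 2.645751
Iteration 4:
  f(2.645751) = 0.000000
  f'(2.645751) = 5.291503
  x_4 = 2.645751 - 0.000000/5.291503 = 2.645751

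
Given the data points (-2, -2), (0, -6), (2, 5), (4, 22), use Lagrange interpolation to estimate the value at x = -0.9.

Lagrange interpolation formula:
P(x) = Σ yᵢ × Lᵢ(x)
where Lᵢ(x) = Π_{j≠i} (x - xⱼ)/(xᵢ - xⱼ)

L_0(-0.9) = (-0.9 - 0)/(-2 - 0) × (-0.9 - 2)/(-2 - 2) × (-0.9 - 4)/(-2 - 4) = 0.266437
L_1(-0.9) = (-0.9 - (-2))/(0 - (-2)) × (-0.9 - 2)/(0 - 2) × (-0.9 - 4)/(0 - 4) = 0.976938
L_2(-0.9) = (-0.9 - (-2))/(2 - (-2)) × (-0.9 - 0)/(2 - 0) × (-0.9 - 4)/(2 - 4) = -0.303188
L_3(-0.9) = (-0.9 - (-2))/(4 - (-2)) × (-0.9 - 0)/(4 - 0) × (-0.9 - 2)/(4 - 2) = 0.059812

P(-0.9) = (-2)×L_0(-0.9) + (-6)×L_1(-0.9) + 5×L_2(-0.9) + 22×L_3(-0.9)
P(-0.9) = -6.594563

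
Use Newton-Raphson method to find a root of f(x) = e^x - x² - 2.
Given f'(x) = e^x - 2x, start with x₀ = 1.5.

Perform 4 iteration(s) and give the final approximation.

f(x) = e^x - x² - 2
f'(x) = e^x - 2x
x₀ = 1.5

Newton-Raphson formula: x_{n+1} = x_n - f(x_n)/f'(x_n)

Iteration 1:
  f(1.500000) = 0.231689
  f'(1.500000) = 1.481689
  x_1 = 1.500000 - 0.231689/1.481689 = 1.343632
Iteration 2:
  f(1.343632) = 0.027592
  f'(1.343632) = 1.145675
  x_2 = 1.343632 - 0.027592/1.145675 = 1.319548
Iteration 3:
  f(1.319548) = 0.000523
  f'(1.319548) = 1.102634
  x_3 = 1.319548 - 0.000523/1.102634 = 1.319074
Iteration 4:
  f(1.319074) = 0.000000
  f'(1.319074) = 1.101808
  x_4 = 1.319074 - 0.000000/1.101808 = 1.319074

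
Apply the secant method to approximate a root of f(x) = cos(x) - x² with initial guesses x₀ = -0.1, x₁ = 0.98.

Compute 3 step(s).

f(x) = cos(x) - x²
x₀ = -0.1, x₁ = 0.98

Secant formula: x_{n+1} = x_n - f(x_n)(x_n - x_{n-1})/(f(x_n) - f(x_{n-1}))

Iteration 1:
  f(-0.100000) = 0.985004
  f(0.980000) = -0.403377
  x_2 = 0.980000 - (-0.403377)×(0.980000 - (-0.100000))/(-0.403377 - 0.985004)
       = 0.666219
Iteration 2:
  f(0.980000) = -0.403377
  f(0.666219) = 0.342316
  x_3 = 0.666219 - 0.342316×(0.666219 - 0.980000)/(0.342316 - (-0.403377))
       = 0.810263
Iteration 3:
  f(0.666219) = 0.342316
  f(0.810263) = 0.032783
  x_4 = 0.810263 - 0.032783×(0.810263 - 0.666219)/(0.032783 - 0.342316)
       = 0.825518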